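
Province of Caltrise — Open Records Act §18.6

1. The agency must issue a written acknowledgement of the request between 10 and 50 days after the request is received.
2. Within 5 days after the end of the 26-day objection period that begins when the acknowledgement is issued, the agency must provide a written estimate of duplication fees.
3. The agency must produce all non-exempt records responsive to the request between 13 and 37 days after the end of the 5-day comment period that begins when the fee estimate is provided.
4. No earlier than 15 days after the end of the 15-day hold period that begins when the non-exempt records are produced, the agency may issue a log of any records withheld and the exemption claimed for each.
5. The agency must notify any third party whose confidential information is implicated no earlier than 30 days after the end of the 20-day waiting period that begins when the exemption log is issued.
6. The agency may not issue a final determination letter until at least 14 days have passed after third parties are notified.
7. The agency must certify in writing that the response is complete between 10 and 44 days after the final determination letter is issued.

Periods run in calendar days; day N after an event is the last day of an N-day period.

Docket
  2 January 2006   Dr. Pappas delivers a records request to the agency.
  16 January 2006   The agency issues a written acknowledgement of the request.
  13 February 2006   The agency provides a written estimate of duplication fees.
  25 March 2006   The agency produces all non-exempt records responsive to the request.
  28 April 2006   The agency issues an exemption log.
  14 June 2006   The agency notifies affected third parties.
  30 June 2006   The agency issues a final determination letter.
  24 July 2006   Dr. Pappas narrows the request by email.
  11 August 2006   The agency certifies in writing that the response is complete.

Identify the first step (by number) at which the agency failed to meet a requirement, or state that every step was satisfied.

Step 5

Step 1 — 10 and 50 days from 2 January 2006 (when the request is received) are 12 January 2006 and 21 February 2006 respectively; done 16 January 2006 — within the window.
Step 2 — counting 5 days from 11 February 2006 (end of the 26-day objection period, which began when the acknowledgement is issued on 16 January 2006) gives a deadline of 16 February 2006; done 13 February 2006 — timely.
Step 3 — 13 and 37 days from 18 February 2006 (end of the 5-day comment period, which began when the fee estimate is provided on 13 February 2006) are 3 March 2006 and 27 March 2006 respectively; 25 March 2006 falls inside that range.
Step 4 — must wait 15 days from 9 April 2006 (end of the 15-day hold period, which began when the non-exempt records are produced on 25 March 2006), so not before 24 April 2006; done 28 April 2006 — permitted.
Step 5 — must wait 30 days from 18 May 2006 (end of the 20-day waiting period, which began when the exemption log is issued on 28 April 2006), so not before 17 June 2006; acted on 14 June 2006, 3 days prematurely.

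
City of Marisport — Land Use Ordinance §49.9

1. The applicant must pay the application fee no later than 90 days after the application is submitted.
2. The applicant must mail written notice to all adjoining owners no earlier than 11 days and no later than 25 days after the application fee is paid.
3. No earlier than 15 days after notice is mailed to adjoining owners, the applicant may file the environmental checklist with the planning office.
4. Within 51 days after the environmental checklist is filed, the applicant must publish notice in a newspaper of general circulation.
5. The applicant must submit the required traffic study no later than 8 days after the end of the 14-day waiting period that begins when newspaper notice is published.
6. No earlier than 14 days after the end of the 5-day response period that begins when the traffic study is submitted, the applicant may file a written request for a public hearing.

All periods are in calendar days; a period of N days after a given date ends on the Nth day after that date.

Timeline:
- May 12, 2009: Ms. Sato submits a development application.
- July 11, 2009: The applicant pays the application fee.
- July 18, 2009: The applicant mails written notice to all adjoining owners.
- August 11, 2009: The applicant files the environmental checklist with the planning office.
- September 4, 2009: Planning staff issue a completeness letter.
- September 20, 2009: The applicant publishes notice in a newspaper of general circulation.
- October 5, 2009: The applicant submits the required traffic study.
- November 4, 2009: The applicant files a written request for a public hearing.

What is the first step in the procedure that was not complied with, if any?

Step 1: 90 days after May 12, 2009 (when the application is submitted) is August 10, 2009; done July 11, 2009 — timely.
Step 2: the window is 11–25 days after July 11, 2009 (when the application fee is paid), so July 22, 2009 through August 5, 2009; July 18, 2009 is 4 days too early.
The procedure was therefore not followed at step 2.

Step 2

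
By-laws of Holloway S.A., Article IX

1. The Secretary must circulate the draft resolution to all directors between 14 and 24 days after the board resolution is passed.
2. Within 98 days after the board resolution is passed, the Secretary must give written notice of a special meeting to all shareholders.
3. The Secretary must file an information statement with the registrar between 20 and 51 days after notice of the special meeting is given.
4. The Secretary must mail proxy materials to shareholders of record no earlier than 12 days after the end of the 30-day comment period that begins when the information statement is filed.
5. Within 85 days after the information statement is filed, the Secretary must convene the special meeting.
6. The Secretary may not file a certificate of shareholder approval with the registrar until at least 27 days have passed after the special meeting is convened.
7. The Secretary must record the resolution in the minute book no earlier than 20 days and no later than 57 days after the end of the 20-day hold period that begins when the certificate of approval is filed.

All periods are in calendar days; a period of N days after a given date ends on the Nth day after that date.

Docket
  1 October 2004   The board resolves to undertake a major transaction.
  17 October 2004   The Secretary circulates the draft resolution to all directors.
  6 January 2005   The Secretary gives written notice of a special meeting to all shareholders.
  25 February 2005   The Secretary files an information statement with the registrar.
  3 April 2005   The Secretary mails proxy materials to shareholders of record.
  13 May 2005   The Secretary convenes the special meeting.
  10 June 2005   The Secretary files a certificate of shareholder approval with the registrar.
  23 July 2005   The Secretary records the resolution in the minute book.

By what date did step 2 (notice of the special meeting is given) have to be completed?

7 January 2005

Step 2 runs from 1 October 2004, when the board resolution is passed. 98 days after 1 October 2004 is 7 January 2005.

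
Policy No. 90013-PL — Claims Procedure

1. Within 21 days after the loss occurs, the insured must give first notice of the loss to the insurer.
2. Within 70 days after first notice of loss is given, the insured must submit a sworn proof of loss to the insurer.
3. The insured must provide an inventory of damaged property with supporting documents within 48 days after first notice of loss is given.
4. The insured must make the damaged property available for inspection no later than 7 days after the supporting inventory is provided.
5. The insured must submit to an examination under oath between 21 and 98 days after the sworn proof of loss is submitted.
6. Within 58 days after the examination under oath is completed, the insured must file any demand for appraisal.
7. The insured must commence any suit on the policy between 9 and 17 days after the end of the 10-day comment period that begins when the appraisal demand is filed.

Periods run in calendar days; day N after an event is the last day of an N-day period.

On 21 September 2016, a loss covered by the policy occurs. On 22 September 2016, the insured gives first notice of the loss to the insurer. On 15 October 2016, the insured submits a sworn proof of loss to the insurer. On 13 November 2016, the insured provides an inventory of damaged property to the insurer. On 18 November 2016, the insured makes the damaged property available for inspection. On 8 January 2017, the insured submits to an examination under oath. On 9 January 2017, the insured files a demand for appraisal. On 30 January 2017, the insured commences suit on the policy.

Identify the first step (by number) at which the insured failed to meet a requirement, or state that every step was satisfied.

Step 1 — counting 21 days from 21 September 2016 (when the loss occurs) gives a deadline of 12 October 2016; completed 22 September 2016, before the deadline.
Step 2 — counting 70 days from 22 September 2016 (when first notice of loss is given) gives a deadline of 1 December 2016; completed 15 October 2016, before the deadline.
Step 3 — counting 48 days from 22 September 2016 (when first notice of loss is given) gives a deadline of 9 November 2016; 13 November 2016 misses that deadline by 4 days.
No need to go further; step 3 was not satisfied.

Step 3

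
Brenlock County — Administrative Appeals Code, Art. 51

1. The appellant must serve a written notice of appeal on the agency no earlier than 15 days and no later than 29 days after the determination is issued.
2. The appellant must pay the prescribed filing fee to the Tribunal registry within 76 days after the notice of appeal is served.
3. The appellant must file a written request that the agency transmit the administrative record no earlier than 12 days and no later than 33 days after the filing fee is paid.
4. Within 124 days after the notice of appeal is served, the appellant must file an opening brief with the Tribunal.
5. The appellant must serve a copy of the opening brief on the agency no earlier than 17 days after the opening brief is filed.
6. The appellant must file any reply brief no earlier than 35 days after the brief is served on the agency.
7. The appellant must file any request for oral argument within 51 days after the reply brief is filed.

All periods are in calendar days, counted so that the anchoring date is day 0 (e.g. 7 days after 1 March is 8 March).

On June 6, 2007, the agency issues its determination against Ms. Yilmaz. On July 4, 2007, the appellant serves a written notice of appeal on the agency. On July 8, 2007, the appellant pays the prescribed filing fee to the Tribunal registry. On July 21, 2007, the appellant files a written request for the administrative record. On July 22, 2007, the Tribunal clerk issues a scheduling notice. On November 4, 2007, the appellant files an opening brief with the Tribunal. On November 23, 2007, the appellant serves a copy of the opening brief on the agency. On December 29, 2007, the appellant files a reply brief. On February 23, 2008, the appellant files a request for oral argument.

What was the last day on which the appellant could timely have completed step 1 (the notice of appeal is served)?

July 5, 2007

Step 1 runs from June 6, 2007, when the determination is issued. The window is 15–29 days after June 6, 2007; it closes on July 5, 2007.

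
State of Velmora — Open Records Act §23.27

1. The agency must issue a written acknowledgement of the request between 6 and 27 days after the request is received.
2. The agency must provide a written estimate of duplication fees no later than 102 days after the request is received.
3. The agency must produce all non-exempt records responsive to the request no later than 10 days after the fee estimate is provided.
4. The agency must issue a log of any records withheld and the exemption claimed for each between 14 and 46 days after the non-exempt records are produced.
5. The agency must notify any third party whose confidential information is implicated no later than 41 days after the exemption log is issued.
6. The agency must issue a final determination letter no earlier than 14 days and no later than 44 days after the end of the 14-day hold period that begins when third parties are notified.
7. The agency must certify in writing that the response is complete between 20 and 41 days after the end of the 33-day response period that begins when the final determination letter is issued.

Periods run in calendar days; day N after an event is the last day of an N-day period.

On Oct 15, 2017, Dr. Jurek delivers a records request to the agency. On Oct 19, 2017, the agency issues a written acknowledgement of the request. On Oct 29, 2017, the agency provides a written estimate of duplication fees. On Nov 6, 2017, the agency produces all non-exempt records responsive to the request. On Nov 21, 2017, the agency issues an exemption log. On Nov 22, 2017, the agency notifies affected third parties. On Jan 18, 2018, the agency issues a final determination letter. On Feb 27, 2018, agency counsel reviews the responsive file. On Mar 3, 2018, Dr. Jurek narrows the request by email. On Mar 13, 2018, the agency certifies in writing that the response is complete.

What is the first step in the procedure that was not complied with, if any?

Step 1

Step 1 — 6 and 27 days from Oct 15, 2017 (when the request is received) are Oct 21, 2017 and Nov 11, 2017 respectively; Oct 19, 2017 is 2 days too early.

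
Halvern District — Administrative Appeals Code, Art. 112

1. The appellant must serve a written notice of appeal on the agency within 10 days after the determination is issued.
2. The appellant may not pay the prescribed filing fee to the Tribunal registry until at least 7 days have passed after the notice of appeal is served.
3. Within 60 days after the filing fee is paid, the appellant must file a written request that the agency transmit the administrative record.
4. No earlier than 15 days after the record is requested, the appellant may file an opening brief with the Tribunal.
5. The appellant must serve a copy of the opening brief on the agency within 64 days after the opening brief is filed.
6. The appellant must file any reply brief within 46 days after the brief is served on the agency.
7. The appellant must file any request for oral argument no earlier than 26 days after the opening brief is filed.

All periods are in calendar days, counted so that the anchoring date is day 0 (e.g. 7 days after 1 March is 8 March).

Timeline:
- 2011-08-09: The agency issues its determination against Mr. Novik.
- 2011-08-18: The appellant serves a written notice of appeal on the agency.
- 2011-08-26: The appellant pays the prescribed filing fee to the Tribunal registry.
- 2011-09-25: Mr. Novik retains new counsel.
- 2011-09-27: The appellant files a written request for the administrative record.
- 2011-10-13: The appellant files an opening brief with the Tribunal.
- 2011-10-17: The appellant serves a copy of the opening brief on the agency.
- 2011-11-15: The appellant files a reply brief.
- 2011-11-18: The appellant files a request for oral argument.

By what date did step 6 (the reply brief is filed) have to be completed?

2011-12-02

Step 6 runs from 2011-10-17, when the brief is served on the agency. 46 days after 2011-10-17 is 2011-12-02.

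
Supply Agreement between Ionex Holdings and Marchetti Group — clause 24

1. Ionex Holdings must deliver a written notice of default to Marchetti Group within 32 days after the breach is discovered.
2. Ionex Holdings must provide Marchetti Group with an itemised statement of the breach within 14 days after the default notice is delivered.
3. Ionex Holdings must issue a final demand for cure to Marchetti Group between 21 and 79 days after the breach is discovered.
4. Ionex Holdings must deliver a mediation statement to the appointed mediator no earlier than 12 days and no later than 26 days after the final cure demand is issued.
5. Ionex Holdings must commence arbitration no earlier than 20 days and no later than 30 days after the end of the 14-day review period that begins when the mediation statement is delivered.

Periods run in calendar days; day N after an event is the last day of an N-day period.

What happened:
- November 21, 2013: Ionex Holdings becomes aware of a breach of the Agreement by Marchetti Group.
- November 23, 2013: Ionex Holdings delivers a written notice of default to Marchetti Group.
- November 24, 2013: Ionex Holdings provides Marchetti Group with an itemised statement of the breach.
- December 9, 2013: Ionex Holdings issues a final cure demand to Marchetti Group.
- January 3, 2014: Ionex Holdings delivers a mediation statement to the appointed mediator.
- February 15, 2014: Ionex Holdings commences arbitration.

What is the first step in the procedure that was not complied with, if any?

Step 1: 32 days after November 21, 2013 (when the breach is discovered) is December 23, 2013; November 23, 2013 is within that limit.
Step 2: 14 days after November 23, 2013 (when the default notice is delivered) is December 7, 2013; completed November 24, 2013, before the deadline.
Step 3: the window is 21–79 days after November 21, 2013 (when the breach is discovered), so December 12, 2013 through February 8, 2014; done December 9, 2013 — 3 days before the window opened.
No need to go further; step 3 was not satisfied.

Step 3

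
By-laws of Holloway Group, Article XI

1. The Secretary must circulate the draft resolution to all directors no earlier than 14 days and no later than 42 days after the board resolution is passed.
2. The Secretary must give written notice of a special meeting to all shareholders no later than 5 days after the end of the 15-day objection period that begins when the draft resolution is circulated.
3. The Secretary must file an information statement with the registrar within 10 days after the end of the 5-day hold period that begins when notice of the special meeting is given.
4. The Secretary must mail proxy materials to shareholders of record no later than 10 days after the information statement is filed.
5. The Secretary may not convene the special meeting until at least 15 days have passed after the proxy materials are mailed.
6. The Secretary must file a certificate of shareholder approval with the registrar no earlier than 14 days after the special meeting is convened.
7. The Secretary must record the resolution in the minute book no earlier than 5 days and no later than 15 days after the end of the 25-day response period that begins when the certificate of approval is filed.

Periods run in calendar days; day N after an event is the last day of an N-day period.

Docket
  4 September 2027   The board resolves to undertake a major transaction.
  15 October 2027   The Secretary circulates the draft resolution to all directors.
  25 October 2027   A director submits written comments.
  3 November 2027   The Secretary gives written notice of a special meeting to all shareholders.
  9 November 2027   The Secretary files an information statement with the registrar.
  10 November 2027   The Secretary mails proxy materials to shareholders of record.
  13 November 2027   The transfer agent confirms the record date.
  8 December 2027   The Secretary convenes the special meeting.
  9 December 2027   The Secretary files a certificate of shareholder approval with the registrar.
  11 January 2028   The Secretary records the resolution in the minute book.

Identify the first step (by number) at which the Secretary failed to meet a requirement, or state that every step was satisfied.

(1) the permitted window runs from 4 September 2027 + 14 = 18 September 2027 to 4 September 2027 + 42 = 16 October 2027; done 15 October 2027 — within the window.
(2) due by 30 October 2027 + 5 days = 4 November 2027; done 3 November 2027 — timely.
(3) due by 8 November 2027 + 10 days = 18 November 2027; 9 November 2027 is within that limit.
(4) due by 9 November 2027 + 10 days = 19 November 2027; done 10 November 2027 — timely.
(5) permitted from 10 November 2027 + 15 days = 25 November 2027 onward; done 8 December 2027 — permitted.
(6) permitted from 8 December 2027 + 14 days = 22 December 2027 onward; 9 December 2027 is 13 days before the earliest permitted date.

Step 6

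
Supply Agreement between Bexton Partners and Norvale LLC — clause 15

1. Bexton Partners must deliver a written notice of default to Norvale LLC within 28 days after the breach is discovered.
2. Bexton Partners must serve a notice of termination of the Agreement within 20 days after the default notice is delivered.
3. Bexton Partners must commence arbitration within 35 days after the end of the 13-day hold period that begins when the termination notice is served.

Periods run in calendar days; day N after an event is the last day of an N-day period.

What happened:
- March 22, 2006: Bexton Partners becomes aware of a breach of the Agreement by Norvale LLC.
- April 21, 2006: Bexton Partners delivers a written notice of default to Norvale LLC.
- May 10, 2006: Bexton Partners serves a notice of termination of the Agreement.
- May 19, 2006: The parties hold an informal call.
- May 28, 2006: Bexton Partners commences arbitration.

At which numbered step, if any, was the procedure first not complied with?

(1) due by March 22, 2006 + 28 days = April 19, 2006; not done until April 21, 2006, 2 days after the deadline.

Step 1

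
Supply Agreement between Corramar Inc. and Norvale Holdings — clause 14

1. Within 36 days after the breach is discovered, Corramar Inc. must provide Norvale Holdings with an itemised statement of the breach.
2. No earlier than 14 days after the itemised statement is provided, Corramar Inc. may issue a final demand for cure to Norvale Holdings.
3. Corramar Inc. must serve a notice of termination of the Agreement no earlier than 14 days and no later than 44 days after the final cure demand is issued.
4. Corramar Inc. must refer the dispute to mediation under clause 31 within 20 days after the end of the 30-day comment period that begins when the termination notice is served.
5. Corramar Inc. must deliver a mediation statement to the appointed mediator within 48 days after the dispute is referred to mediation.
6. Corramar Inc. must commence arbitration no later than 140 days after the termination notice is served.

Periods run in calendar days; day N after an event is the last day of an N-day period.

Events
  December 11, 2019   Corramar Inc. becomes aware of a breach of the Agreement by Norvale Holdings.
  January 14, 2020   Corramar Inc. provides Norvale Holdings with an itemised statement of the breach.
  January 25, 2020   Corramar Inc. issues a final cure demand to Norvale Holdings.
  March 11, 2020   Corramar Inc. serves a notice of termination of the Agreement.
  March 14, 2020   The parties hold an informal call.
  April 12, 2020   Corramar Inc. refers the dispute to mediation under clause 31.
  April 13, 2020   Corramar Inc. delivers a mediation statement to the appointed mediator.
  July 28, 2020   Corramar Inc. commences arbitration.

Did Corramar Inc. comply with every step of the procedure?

(1) due by December 11, 2019 + 36 days = January 16, 2020; January 14, 2020 is within that limit.
(2) permitted from January 14, 2020 + 14 days = January 28, 2020 onward; acted on January 25, 2020, 3 days prematurely.

No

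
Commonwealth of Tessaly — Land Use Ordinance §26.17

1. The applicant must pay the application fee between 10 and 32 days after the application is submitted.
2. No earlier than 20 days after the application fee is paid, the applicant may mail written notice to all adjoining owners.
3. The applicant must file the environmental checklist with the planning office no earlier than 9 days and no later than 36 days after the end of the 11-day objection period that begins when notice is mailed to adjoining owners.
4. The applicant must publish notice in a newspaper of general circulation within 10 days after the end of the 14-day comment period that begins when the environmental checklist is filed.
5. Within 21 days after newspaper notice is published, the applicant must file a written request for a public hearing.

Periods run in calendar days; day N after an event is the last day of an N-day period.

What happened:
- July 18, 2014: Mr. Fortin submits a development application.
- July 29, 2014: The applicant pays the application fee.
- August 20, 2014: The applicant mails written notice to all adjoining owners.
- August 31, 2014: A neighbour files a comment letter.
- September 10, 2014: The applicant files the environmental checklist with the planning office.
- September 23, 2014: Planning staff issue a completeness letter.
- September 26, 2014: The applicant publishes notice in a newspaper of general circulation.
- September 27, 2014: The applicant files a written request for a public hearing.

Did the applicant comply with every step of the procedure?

Yes

Step 1: the window is 10–32 days after July 18, 2014 (when the application is submitted), so July 28, 2014 through August 19, 2014; done July 29, 2014 — within the window.
Step 2: the earliest permitted date is 20 days after July 29, 2014 (when the application fee is paid), i.e. August 18, 2014; August 20, 2014 is on or after that date.
Step 3: the window is 9–36 days after August 31, 2014 (end of the 11-day objection period, which began when notice is mailed to adjoining owners on August 20, 2014), so September 9, 2014 through October 6, 2014; September 10, 2014 falls inside that range.
Step 4: 10 days after September 24, 2014 (end of the 14-day comment period, which began when the environmental checklist is filed on September 10, 2014) is October 4, 2014; done September 26, 2014 — timely.
Step 5: 21 days after September 26, 2014 (when newspaper notice is published) is October 17, 2014; completed September 27, 2014, before the deadline.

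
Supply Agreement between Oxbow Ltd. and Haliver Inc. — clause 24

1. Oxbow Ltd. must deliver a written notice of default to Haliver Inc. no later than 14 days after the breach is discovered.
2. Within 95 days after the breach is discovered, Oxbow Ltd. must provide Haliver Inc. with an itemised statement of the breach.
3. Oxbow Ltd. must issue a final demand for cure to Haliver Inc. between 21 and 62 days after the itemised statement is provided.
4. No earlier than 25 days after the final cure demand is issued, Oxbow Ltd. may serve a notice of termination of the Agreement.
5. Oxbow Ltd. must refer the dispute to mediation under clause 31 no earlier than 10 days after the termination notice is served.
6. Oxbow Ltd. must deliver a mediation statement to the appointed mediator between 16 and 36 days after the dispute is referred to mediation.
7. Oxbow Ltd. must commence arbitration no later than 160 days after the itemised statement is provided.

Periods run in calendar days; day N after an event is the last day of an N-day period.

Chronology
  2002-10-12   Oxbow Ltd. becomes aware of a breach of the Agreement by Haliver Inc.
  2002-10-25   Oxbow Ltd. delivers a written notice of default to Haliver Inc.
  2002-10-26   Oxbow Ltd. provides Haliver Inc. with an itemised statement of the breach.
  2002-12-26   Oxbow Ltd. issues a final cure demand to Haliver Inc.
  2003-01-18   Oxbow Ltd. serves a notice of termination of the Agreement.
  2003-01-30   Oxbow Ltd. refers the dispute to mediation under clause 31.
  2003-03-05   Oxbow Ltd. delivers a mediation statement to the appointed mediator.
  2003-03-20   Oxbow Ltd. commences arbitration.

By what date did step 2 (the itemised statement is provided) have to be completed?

2003-01-15

Step 2 runs from 2002-10-12, when the breach is discovered. 95 days after 2002-10-12 is 2003-01-15.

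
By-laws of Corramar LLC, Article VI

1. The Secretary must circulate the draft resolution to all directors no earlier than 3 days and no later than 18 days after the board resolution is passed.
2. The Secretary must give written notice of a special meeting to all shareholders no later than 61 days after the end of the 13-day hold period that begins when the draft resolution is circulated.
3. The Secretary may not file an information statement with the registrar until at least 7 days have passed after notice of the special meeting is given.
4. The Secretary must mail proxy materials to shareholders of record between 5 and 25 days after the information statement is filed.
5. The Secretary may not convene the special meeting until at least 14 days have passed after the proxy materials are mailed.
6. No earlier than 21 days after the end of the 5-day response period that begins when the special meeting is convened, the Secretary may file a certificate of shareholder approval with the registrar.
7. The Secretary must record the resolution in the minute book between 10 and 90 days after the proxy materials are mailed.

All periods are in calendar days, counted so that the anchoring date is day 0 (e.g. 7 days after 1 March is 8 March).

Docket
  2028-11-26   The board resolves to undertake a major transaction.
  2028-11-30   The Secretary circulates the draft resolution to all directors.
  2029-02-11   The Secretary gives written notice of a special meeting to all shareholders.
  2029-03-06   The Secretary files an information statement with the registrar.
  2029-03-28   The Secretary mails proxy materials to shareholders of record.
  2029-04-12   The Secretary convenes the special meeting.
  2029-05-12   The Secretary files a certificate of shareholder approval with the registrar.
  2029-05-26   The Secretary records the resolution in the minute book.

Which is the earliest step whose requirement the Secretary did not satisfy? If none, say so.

None — every step was satisfied

(1) the permitted window runs from 2028-11-26 + 3 = 2028-11-29 to 2028-11-26 + 18 = 2028-12-14; done 2028-11-30 — within the window.
(2) due by 2028-12-13 + 61 days = 2029-02-12; 2029-02-11 is within that limit.
(3) permitted from 2029-02-11 + 7 days = 2029-02-18 onward; done 2029-03-06 — permitted.
(4) the permitted window runs from 2029-03-06 + 5 = 2029-03-11 to 2029-03-06 + 25 = 2029-03-31; done 2029-03-28 — within the window.
(5) permitted from 2029-03-28 + 14 days = 2029-04-11 onward; done 2029-04-12 — permitted.
(6) permitted from 2029-04-17 + 21 days = 2029-05-08 onward; done 2029-05-12, after the minimum wait.
(7) the permitted window runs from 2029-03-28 + 10 = 2029-04-07 to 2029-03-28 + 90 = 2029-06-26; 2029-05-26 falls inside that range.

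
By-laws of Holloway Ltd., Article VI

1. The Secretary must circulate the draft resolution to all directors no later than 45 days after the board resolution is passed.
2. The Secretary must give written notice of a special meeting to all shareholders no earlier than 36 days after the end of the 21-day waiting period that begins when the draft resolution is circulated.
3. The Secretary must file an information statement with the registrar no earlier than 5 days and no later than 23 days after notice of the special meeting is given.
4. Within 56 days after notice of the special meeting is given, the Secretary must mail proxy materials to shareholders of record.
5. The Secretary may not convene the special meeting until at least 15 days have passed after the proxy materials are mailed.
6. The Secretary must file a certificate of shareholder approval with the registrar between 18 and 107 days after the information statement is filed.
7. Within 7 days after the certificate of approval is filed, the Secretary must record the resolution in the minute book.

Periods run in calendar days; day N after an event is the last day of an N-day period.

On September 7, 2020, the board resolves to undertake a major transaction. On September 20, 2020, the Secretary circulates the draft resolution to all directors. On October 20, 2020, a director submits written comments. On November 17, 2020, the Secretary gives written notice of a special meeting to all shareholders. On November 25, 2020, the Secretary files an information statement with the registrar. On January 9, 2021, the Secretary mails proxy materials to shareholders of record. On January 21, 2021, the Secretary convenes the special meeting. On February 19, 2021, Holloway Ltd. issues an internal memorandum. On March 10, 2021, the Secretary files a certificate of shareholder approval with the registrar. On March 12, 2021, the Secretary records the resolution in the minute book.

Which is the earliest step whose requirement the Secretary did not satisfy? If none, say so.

Step 5

Step 1: 45 days after September 7, 2020 (when the board resolution is passed) is October 22, 2020; September 20, 2020 is within that limit.
Step 2: the earliest permitted date is 36 days after October 11, 2020 (end of the 21-day waiting period, which began when the draft resolution is circulated on September 20, 2020), i.e. November 16, 2020; November 17, 2020 is on or after that date.
Step 3: the window is 5–23 days after November 17, 2020 (when notice of the special meeting is given), so November 22, 2020 through December 10, 2020; done November 25, 2020, which is between those dates.
Step 4: 56 days after November 17, 2020 (when notice of the special meeting is given) is January 12, 2021; January 9, 2021 is within that limit.
Step 5: the earliest permitted date is 15 days after January 9, 2021 (when the proxy materials are mailed), i.e. January 24, 2021; January 21, 2021 is 3 days before the earliest permitted date.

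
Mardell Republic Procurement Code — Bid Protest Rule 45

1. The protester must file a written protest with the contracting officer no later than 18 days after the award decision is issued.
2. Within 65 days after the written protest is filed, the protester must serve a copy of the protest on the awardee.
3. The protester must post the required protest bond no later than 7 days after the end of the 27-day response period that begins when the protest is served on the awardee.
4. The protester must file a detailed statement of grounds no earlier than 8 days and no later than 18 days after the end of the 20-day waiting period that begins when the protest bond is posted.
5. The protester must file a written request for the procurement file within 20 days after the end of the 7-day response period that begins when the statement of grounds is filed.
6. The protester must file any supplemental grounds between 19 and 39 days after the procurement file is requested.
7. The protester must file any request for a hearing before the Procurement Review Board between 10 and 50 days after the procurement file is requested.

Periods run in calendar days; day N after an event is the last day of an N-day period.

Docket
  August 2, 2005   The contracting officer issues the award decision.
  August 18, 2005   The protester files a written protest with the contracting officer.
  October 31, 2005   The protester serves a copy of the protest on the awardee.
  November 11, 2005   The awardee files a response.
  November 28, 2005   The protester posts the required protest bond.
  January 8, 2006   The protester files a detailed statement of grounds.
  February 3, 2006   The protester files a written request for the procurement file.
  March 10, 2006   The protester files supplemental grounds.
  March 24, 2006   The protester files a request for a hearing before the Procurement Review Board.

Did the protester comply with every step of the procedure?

No

(1) due by August 2, 2005 + 18 days = August 20, 2005; completed August 18, 2005, before the deadline.
(2) due by August 18, 2005 + 65 days = October 22, 2005; done October 31, 2005 — 9 days late.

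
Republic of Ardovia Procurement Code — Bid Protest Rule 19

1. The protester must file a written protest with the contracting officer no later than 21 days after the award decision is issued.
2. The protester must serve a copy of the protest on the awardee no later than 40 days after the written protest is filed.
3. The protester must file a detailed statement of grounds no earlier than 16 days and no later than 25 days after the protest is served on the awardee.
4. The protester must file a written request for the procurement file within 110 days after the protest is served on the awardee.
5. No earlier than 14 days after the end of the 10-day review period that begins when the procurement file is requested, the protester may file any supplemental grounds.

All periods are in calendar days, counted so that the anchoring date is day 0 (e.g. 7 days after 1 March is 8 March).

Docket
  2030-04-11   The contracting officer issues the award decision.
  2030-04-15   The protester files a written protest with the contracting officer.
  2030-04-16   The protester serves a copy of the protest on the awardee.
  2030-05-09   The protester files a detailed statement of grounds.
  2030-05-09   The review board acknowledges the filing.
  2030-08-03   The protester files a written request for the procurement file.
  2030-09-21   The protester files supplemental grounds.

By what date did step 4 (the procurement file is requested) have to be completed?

Step 4 runs from 2030-04-16, when the protest is served on the awardee. 110 days after 2030-04-16 is 2030-08-04.

2030-08-04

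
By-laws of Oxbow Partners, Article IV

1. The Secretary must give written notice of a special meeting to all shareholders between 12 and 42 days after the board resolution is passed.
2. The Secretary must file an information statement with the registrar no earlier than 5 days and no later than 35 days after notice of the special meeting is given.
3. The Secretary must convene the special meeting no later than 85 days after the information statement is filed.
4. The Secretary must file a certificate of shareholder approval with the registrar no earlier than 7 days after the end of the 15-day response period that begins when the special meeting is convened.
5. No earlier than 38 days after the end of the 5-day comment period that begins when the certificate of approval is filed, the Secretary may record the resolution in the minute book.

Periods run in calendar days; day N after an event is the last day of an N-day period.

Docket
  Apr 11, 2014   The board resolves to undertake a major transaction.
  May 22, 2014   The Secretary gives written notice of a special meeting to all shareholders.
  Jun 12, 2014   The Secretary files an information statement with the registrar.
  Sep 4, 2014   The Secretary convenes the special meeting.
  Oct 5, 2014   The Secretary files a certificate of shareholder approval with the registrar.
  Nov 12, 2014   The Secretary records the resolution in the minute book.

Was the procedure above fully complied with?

No

Step 1 — 12 and 42 days from Apr 11, 2014 (when the board resolution is passed) are Apr 23, 2014 and May 23, 2014 respectively; done May 22, 2014, which is between those dates.
Step 2 — 5 and 35 days from May 22, 2014 (when notice of the special meeting is given) are May 27, 2014 and Jun 26, 2014 respectively; done Jun 12, 2014, which is between those dates.
Step 3 — counting 85 days from Jun 12, 2014 (when the information statement is filed) gives a deadline of Sep 5, 2014; done Sep 4, 2014 — timely.
Step 4 — must wait 7 days from Sep 19, 2014 (end of the 15-day response period, which began when the special meeting is convened on Sep 4, 2014), so not before Sep 26, 2014; Oct 5, 2014 is on or after that date.
Step 5 — must wait 38 days from Oct 10, 2014 (end of the 5-day comment period, which began when the certificate of approval is filed on Oct 5, 2014), so not before Nov 17, 2014; done Nov 12, 2014 — 5 days too early.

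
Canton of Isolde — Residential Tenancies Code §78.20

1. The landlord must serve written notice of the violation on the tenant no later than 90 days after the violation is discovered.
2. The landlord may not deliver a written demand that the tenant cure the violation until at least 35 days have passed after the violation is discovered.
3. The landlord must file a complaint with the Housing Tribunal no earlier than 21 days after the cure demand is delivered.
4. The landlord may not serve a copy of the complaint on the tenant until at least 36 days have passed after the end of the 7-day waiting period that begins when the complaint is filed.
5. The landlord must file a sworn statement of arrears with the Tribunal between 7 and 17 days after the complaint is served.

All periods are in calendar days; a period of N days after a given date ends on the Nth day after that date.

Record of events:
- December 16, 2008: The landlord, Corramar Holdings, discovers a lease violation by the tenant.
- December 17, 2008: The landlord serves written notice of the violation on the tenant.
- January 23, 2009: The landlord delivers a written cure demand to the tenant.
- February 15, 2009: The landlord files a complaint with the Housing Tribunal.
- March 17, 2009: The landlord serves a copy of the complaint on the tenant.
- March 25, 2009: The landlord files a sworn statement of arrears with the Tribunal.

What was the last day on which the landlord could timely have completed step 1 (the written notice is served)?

March 16, 2009

Step 1 runs from December 16, 2008, when the violation is discovered. 90 days after December 16, 2008 is March 16, 2009.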